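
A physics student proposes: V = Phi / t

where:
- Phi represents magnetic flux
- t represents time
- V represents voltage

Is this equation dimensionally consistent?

Yes

Phi (magnetic flux) has dimensions [I^-1 L^2 M T^-2].
t (time) has dimensions [T].
V (voltage) has dimensions [I^-1 L^2 M T^-3].

Left side: [I^-1 L^2 M T^-3]
Right side: [I^-1 L^2 M T^-3]

Both sides have the same dimensions, so the equation is dimensionally consistent.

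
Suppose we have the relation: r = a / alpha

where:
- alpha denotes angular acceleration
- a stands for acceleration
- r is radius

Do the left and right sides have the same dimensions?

Yes

alpha (angular acceleration) has dimensions [T^-2].
a (acceleration) has dimensions [L T^-2].
r (radius) has dimensions [L].

Left side: [L]
Right side: [L]

Both sides have the same dimensions, so the equation is dimensionally consistent.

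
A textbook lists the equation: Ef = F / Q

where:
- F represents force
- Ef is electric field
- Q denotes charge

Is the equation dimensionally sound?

Yes

F (force) has dimensions [L M T^-2].
Ef (electric field) has dimensions [I^-1 L M T^-3].
Q (charge) has dimensions [I T].

Left side: [I^-1 L M T^-3]
Right side: [I^-1 L M T^-3]

Both sides have the same dimensions, so the equation is dimensionally consistent.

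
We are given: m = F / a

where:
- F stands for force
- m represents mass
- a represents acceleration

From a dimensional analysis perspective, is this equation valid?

Yes

F (force) has dimensions [L M T^-2].
m (mass) has dimensions [M].
a (acceleration) has dimensions [L T^-2].

Left side: [M]
Right side: [M]

Both sides have the same dimensions, so the equation is dimensionally consistent.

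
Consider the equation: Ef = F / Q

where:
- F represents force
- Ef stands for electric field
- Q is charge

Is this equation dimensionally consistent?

Yes

F (force) has dimensions [L M T^-2].
Ef (electric field) has dimensions [I^-1 L M T^-3].
Q (charge) has dimensions [I T].

Left side: [I^-1 L M T^-3]
Right side: [I^-1 L M T^-3]

Both sides have the same dimensions, so the equation is dimensionally consistent.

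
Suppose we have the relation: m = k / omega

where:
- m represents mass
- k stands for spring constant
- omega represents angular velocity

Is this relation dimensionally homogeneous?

No

m (mass) has dimensions [M].
k (spring constant) has dimensions [M T^-2].
omega (angular velocity) has dimensions [T^-1].

Left side: [M]
Right side: [M T^-1]

The two sides have different dimensions, so the equation is NOT dimensionally consistent.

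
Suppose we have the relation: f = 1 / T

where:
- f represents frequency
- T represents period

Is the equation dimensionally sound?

Yes

f (frequency) has dimensions [T^-1].
T (period) has dimensions [T].

Left side: [T^-1]
Right side: [T^-1]

Both sides have the same dimensions, so the equation is dimensionally consistent.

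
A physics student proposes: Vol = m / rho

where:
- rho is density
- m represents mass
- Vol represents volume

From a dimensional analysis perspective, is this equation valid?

Yes

rho (density) has dimensions [L^-3 M].
m (mass) has dimensions [M].
Vol (volume) has dimensions [L^3].

Left side: [L^3]
Right side: [L^3]

Both sides have the same dimensions, so the equation is dimensionally consistent.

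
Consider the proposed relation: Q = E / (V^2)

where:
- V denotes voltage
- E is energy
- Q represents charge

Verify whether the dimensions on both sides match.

No

V (voltage) has dimensions [I^-1 L^2 M T^-3].
E (energy) has dimensions [L^2 M T^-2].
Q (charge) has dimensions [I T].

Left side: [I T]
Right side: [I^2 L^-2 M^-1 T^4]

The two sides have different dimensions, so the equation is NOT dimensionally consistent.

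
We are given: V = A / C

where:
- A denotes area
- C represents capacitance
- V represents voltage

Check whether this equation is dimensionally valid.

No

A (area) has dimensions [L^2].
C (capacitance) has dimensions [I^2 L^-2 M^-1 T^4].
V (voltage) has dimensions [I^-1 L^2 M T^-3].

Left side: [I^-1 L^2 M T^-3]
Right side: [I^-2 L^4 M T^-4]

The two sides have different dimensions, so the equation is NOT dimensionally consistent.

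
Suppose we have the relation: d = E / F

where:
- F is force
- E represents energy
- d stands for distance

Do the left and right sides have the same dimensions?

Yes

F (force) has dimensions [L M T^-2].
E (energy) has dimensions [L^2 M T^-2].
d (distance) has dimensions [L].

Left side: [L]
Right side: [L]

Both sides have the same dimensions, so the equation is dimensionally consistent.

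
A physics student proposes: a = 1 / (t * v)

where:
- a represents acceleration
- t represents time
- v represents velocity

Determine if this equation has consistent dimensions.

No

a (acceleration) has dimensions [L T^-2].
t (time) has dimensions [T].
v (velocity) has dimensions [L T^-1].

Left side: [L T^-2]
Right side: [L^-1]

The two sides have different dimensions, so the equation is NOT dimensionally consistent.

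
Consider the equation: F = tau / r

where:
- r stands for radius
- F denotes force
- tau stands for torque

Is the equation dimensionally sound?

Yes

r (radius) has dimensions [L].
F (force) has dimensions [L M T^-2].
tau (torque) has dimensions [L^2 M T^-2].

Left side: [L M T^-2]
Right side: [L M T^-2]

Both sides have the same dimensions, so the equation is dimensionally consistent.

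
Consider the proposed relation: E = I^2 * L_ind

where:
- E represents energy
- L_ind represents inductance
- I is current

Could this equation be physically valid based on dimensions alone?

Yes

E (energy) has dimensions [L^2 M T^-2].
L_ind (inductance) has dimensions [I^-2 L^2 M T^-2].
I (current) has dimensions [I].

Left side: [L^2 M T^-2]
Right side: [L^2 M T^-2]

Both sides have the same dimensions, so the equation is dimensionally consistent.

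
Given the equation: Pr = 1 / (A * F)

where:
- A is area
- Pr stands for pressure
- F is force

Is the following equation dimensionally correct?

No

A (area) has dimensions [L^2].
Pr (pressure) has dimensions [L^-1 M T^-2].
F (force) has dimensions [L M T^-2].

Left side: [L^-1 M T^-2]
Right side: [L^-3 M^-1 T^2]

The two sides have different dimensions, so the equation is NOT dimensionally consistent.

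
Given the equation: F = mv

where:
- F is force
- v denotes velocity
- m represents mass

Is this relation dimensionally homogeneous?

No

F (force) has dimensions [L M T^-2].
v (velocity) has dimensions [L T^-1].
m (mass) has dimensions [M].

Left side: [L M T^-2]
Right side: [L M T^-1]

The two sides have different dimensions, so the equation is NOT dimensionally consistent.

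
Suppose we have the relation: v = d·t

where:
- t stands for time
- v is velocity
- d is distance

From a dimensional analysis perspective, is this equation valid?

No

t (time) has dimensions [T].
v (velocity) has dimensions [L T^-1].
d (distance) has dimensions [L].

Left side: [L T^-1]
Right side: [L T]

The two sides have different dimensions, so the equation is NOT dimensionally consistent.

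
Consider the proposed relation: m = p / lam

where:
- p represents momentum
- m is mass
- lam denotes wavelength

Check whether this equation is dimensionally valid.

No

p (momentum) has dimensions [L M T^-1].
m (mass) has dimensions [M].
lam (wavelength) has dimensions [L].

Left side: [M]
Right side: [M T^-1]

The two sides have different dimensions, so the equation is NOT dimensionally consistent.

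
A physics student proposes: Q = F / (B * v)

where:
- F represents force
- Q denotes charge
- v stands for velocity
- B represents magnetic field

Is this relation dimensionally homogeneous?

Yes

F (force) has dimensions [L M T^-2].
Q (charge) has dimensions [I T].
v (velocity) has dimensions [L T^-1].
B (magnetic field) has dimensions [I^-1 M T^-2].

Left side: [I T]
Right side: [I T]

Both sides have the same dimensions, so the equation is dimensionally consistent.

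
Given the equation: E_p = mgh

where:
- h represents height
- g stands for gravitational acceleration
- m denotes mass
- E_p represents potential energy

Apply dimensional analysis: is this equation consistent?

Yes

h (height) has dimensions [L].
g (gravitational acceleration) has dimensions [L T^-2].
m (mass) has dimensions [M].
E_p (potential energy) has dimensions [L^2 M T^-2].

Left side: [L^2 M T^-2]
Right side: [L^2 M T^-2]

Both sides have the same dimensions, so the equation is dimensionally consistent.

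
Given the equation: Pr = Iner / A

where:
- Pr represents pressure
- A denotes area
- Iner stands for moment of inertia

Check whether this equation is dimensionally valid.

No

Pr (pressure) has dimensions [L^-1 M T^-2].
A (area) has dimensions [L^2].
Iner (moment of inertia) has dimensions [L^2 M].

Left side: [L^-1 M T^-2]
Right side: [M]

The two sides have different dimensions, so the equation is NOT dimensionally consistent.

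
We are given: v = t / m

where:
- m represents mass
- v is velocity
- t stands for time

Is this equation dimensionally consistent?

No

m (mass) has dimensions [M].
v (velocity) has dimensions [L T^-1].
t (time) has dimensions [T].

Left side: [L T^-1]
Right side: [M^-1 T]

The two sides have different dimensions, so the equation is NOT dimensionally consistent.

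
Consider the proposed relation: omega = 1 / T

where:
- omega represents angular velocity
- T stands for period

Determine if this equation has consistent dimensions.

Yes

omega (angular velocity) has dimensions [T^-1].
T (period) has dimensions [T].

Left side: [T^-1]
Right side: [T^-1]

Both sides have the same dimensions, so the equation is dimensionally consistent.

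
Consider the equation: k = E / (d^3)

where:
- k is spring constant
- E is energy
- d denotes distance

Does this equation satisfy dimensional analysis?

No

k (spring constant) has dimensions [M T^-2].
E (energy) has dimensions [L^2 M T^-2].
d (distance) has dimensions [L].

Left side: [M T^-2]
Right side: [L^-1 M T^-2]

The two sides have different dimensions, so the equation is NOT dimensionally consistent.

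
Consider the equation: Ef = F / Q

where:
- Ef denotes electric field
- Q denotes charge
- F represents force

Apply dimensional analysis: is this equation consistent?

Yes

Ef (electric field) has dimensions [I^-1 L M T^-3].
Q (charge) has dimensions [I T].
F (force) has dimensions [L M T^-2].

Left side: [I^-1 L M T^-3]
Right side: [I^-1 L M T^-3]

Both sides have the same dimensions, so the equation is dimensionally consistent.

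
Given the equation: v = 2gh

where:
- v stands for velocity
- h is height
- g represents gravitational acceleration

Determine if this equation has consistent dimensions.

No

v (velocity) has dimensions [L T^-1].
h (height) has dimensions [L].
g (gravitational acceleration) has dimensions [L T^-2].

Left side: [L T^-1]
Right side: [L^2 T^-2]

The two sides have different dimensions, so the equation is NOT dimensionally consistent.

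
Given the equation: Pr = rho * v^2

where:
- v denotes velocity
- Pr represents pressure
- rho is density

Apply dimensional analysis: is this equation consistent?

Yes

v (velocity) has dimensions [L T^-1].
Pr (pressure) has dimensions [L^-1 M T^-2].
rho (density) has dimensions [L^-3 M].

Left side: [L^-1 M T^-2]
Right side: [L^-1 M T^-2]

Both sides have the same dimensions, so the equation is dimensionally consistent.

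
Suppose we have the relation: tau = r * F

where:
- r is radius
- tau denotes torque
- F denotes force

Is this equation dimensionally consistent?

Yes

r (radius) has dimensions [L].
tau (torque) has dimensions [L^2 M T^-2].
F (force) has dimensions [L M T^-2].

Left side: [L^2 M T^-2]
Right side: [L^2 M T^-2]

Both sides have the same dimensions, so the equation is dimensionally consistent.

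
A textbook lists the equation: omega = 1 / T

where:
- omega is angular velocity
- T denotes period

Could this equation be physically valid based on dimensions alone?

Yes

omega (angular velocity) has dimensions [T^-1].
T (period) has dimensions [T].

Left side: [T^-1]
Right side: [T^-1]

Both sides have the same dimensions, so the equation is dimensionally consistent.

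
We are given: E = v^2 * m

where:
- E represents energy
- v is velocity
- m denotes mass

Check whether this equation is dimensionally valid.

Yes

E (energy) has dimensions [L^2 M T^-2].
v (velocity) has dimensions [L T^-1].
m (mass) has dimensions [M].

Left side: [L^2 M T^-2]
Right side: [L^2 M T^-2]

Both sides have the same dimensions, so the equation is dimensionally consistent.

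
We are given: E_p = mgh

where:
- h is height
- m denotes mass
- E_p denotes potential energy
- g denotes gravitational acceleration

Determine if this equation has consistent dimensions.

Yes

h (height) has dimensions [L].
m (mass) has dimensions [M].
E_p (potential energy) has dimensions [L^2 M T^-2].
g (gravitational acceleration) has dimensions [L T^-2].

Left side: [L^2 M T^-2]
Right side: [L^2 M T^-2]

Both sides have the same dimensions, so the equation is dimensionally consistent.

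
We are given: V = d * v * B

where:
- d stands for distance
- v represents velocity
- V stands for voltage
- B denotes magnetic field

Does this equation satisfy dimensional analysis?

Yes

d (distance) has dimensions [L].
v (velocity) has dimensions [L T^-1].
V (voltage) has dimensions [I^-1 L^2 M T^-3].
B (magnetic field) has dimensions [I^-1 M T^-2].

Left side: [I^-1 L^2 M T^-3]
Right side: [I^-1 L^2 M T^-3]

Both sides have the same dimensions, so the equation is dimensionally consistent.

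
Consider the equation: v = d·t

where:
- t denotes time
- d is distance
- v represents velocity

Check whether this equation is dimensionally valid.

No

t (time) has dimensions [T].
d (distance) has dimensions [L].
v (velocity) has dimensions [L T^-1].

Left side: [L T^-1]
Right side: [L T]

The two sides have different dimensions, so the equation is NOT dimensionally consistent.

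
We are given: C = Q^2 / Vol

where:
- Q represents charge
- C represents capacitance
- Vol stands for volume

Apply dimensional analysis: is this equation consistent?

No

Q (charge) has dimensions [I T].
C (capacitance) has dimensions [I^2 L^-2 M^-1 T^4].
Vol (volume) has dimensions [L^3].

Left side: [I^2 L^-2 M^-1 T^4]
Right side: [I^2 L^-3 T^2]

The two sides have different dimensions, so the equation is NOT dimensionally consistent.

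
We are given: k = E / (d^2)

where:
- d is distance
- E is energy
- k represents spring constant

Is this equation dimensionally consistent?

Yes

d (distance) has dimensions [L].
E (energy) has dimensions [L^2 M T^-2].
k (spring constant) has dimensions [M T^-2].

Left side: [M T^-2]
Right side: [M T^-2]

Both sides have the same dimensions, so the equation is dimensionally consistent.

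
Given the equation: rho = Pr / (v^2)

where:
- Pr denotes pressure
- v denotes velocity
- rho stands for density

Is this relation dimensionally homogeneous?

Yes

Pr (pressure) has dimensions [L^-1 M T^-2].
v (velocity) has dimensions [L T^-1].
rho (density) has dimensions [L^-3 M].

Left side: [L^-3 M]
Right side: [L^-3 M]

Both sides have the same dimensions, so the equation is dimensionally consistent.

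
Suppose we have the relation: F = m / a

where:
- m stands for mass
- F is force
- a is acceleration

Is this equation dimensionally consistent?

No

m (mass) has dimensions [M].
F (force) has dimensions [L M T^-2].
a (acceleration) has dimensions [L T^-2].

Left side: [L M T^-2]
Right side: [L^-1 M T^2]

The two sides have different dimensions, so the equation is NOT dimensionally consistent.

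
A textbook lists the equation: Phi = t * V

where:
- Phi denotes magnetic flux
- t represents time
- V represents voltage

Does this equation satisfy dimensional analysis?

Yes

Phi (magnetic flux) has dimensions [I^-1 L^2 M T^-2].
t (time) has dimensions [T].
V (voltage) has dimensions [I^-1 L^2 M T^-3].

Left side: [I^-1 L^2 M T^-2]
Right side: [I^-1 L^2 M T^-2]

Both sides have the same dimensions, so the equation is dimensionally consistent.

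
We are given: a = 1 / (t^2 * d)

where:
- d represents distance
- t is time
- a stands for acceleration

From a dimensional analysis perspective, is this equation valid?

No

d (distance) has dimensions [L].
t (time) has dimensions [T].
a (acceleration) has dimensions [L T^-2].

Left side: [L T^-2]
Right side: [L^-1 T^-2]

The two sides have different dimensions, so the equation is NOT dimensionally consistent.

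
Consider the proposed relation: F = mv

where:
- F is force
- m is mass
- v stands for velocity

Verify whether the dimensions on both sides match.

No

F (force) has dimensions [L M T^-2].
m (mass) has dimensions [M].
v (velocity) has dimensions [L T^-1].

Left side: [L M T^-2]
Right side: [L M T^-1]

The two sides have different dimensions, so the equation is NOT dimensionally consistent.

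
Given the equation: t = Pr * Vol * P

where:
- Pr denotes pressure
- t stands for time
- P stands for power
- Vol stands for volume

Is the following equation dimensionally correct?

No

Pr (pressure) has dimensions [L^-1 M T^-2].
t (time) has dimensions [T].
P (power) has dimensions [L^2 M T^-3].
Vol (volume) has dimensions [L^3].

Left side: [T]
Right side: [L^4 M^2 T^-5]

The two sides have different dimensions, so the equation is NOT dimensionally consistent.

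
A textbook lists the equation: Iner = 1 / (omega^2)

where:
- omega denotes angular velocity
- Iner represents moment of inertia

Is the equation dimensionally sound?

No

omega (angular velocity) has dimensions [T^-1].
Iner (moment of inertia) has dimensions [L^2 M].

Left side: [L^2 M]
Right side: [T^2]

The two sides have different dimensions, so the equation is NOT dimensionally consistent.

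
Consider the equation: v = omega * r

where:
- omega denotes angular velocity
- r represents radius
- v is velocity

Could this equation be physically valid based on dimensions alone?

Yes

omega (angular velocity) has dimensions [T^-1].
r (radius) has dimensions [L].
v (velocity) has dimensions [L T^-1].

Left side: [L T^-1]
Right side: [L T^-1]

Both sides have the same dimensions, so the equation is dimensionally consistent.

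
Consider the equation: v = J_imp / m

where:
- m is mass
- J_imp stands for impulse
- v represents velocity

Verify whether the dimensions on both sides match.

Yes

m (mass) has dimensions [M].
J_imp (impulse) has dimensions [L M T^-1].
v (velocity) has dimensions [L T^-1].

Left side: [L T^-1]
Right side: [L T^-1]

Both sides have the same dimensions, so the equation is dimensionally consistent.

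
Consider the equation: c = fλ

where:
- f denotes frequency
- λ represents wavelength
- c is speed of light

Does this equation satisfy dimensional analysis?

Yes

f (frequency) has dimensions [T^-1].
λ (wavelength) has dimensions [L].
c (speed of light) has dimensions [L T^-1].

Left side: [L T^-1]
Right side: [L T^-1]

Both sides have the same dimensions, so the equation is dimensionally consistent.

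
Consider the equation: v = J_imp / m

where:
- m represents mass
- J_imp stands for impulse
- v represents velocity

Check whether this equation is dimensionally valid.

Yes

m (mass) has dimensions [M].
J_imp (impulse) has dimensions [L M T^-1].
v (velocity) has dimensions [L T^-1].

Left side: [L T^-1]
Right side: [L T^-1]

Both sides have the same dimensions, so the equation is dimensionally consistent.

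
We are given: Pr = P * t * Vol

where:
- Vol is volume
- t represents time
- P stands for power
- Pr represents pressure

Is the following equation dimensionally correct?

No

Vol (volume) has dimensions [L^3].
t (time) has dimensions [T].
P (power) has dimensions [L^2 M T^-3].
Pr (pressure) has dimensions [L^-1 M T^-2].

Left side: [L^-1 M T^-2]
Right side: [L^5 M T^-2]

The two sides have different dimensions, so the equation is NOT dimensionally consistent.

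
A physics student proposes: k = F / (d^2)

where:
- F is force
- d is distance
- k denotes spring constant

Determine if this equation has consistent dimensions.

No

F (force) has dimensions [L M T^-2].
d (distance) has dimensions [L].
k (spring constant) has dimensions [M T^-2].

Left side: [M T^-2]
Right side: [L^-1 M T^-2]

The two sides have different dimensions, so the equation is NOT dimensionally consistent.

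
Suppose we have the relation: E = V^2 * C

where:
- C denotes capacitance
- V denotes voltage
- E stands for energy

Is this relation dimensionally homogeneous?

Yes

C (capacitance) has dimensions [I^2 L^-2 M^-1 T^4].
V (voltage) has dimensions [I^-1 L^2 M T^-3].
E (energy) has dimensions [L^2 M T^-2].

Left side: [L^2 M T^-2]
Right side: [L^2 M T^-2]

Both sides have the same dimensions, so the equation is dimensionally consistent.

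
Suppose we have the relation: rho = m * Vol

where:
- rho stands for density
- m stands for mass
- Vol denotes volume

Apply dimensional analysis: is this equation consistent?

No

rho (density) has dimensions [L^-3 M].
m (mass) has dimensions [M].
Vol (volume) has dimensions [L^3].

Left side: [L^-3 M]
Right side: [L^3 M]

The two sides have different dimensions, so the equation is NOT dimensionally consistent.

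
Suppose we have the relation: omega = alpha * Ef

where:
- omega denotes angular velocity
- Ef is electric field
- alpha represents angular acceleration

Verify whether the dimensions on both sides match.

No

omega (angular velocity) has dimensions [T^-1].
Ef (electric field) has dimensions [I^-1 L M T^-3].
alpha (angular acceleration) has dimensions [T^-2].

Left side: [T^-1]
Right side: [I^-1 L M T^-5]

The two sides have different dimensions, so the equation is NOT dimensionally consistent.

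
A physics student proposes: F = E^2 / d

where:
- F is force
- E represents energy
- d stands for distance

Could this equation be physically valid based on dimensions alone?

No

F (force) has dimensions [L M T^-2].
E (energy) has dimensions [L^2 M T^-2].
d (distance) has dimensions [L].

Left side: [L M T^-2]
Right side: [L^3 M^2 T^-4]

The two sides have different dimensions, so the equation is NOT dimensionally consistent.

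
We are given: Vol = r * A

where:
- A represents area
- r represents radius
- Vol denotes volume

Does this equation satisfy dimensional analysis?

Yes

A (area) has dimensions [L^2].
r (radius) has dimensions [L].
Vol (volume) has dimensions [L^3].

Left side: [L^3]
Right side: [L^3]

Both sides have the same dimensions, so the equation is dimensionally consistent.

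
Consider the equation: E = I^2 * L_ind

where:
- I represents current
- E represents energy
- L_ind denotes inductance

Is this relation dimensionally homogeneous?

Yes

I (current) has dimensions [I].
E (energy) has dimensions [L^2 M T^-2].
L_ind (inductance) has dimensions [I^-2 L^2 M T^-2].

Left side: [L^2 M T^-2]
Right side: [L^2 M T^-2]

Both sides have the same dimensions, so the equation is dimensionally consistent.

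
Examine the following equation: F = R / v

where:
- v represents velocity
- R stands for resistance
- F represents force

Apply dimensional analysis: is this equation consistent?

No

v (velocity) has dimensions [L T^-1].
R (resistance) has dimensions [I^-2 L^2 M T^-3].
F (force) has dimensions [L M T^-2].

Left side: [L M T^-2]
Right side: [I^-2 L M T^-2]

The two sides have different dimensions, so the equation is NOT dimensionally consistent.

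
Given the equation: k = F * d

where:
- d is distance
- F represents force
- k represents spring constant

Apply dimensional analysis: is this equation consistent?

No

d (distance) has dimensions [L].
F (force) has dimensions [L M T^-2].
k (spring constant) has dimensions [M T^-2].

Left side: [M T^-2]
Right side: [L^2 M T^-2]

The two sides have different dimensions, so the equation is NOT dimensionally consistent.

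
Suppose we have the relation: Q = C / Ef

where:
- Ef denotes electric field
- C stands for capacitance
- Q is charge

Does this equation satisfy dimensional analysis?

No

Ef (electric field) has dimensions [I^-1 L M T^-3].
C (capacitance) has dimensions [I^2 L^-2 M^-1 T^4].
Q (charge) has dimensions [I T].

Left side: [I T]
Right side: [I^3 L^-3 M^-2 T^7]

The two sides have different dimensions, so the equation is NOT dimensionally consistent.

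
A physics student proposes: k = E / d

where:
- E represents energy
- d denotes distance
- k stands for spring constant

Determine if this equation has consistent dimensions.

No

E (energy) has dimensions [L^2 M T^-2].
d (distance) has dimensions [L].
k (spring constant) has dimensions [M T^-2].

Left side: [M T^-2]
Right side: [L M T^-2]

The two sides have different dimensions, so the equation is NOT dimensionally consistent.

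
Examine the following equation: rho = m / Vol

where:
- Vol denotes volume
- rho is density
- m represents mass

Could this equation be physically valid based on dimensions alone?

Yes

Vol (volume) has dimensions [L^3].
rho (density) has dimensions [L^-3 M].
m (mass) has dimensions [M].

Left side: [L^-3 M]
Right side: [L^-3 M]

Both sides have the same dimensions, so the equation is dimensionally consistent.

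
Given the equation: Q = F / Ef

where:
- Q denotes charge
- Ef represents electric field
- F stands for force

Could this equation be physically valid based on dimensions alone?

Yes

Q (charge) has dimensions [I T].
Ef (electric field) has dimensions [I^-1 L M T^-3].
F (force) has dimensions [L M T^-2].

Left side: [I T]
Right side: [I T]

Both sides have the same dimensions, so the equation is dimensionally consistent.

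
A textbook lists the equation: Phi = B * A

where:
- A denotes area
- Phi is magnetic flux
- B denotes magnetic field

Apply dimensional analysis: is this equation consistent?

Yes

A (area) has dimensions [L^2].
Phi (magnetic flux) has dimensions [I^-1 L^2 M T^-2].
B (magnetic field) has dimensions [I^-1 M T^-2].

Left side: [I^-1 L^2 M T^-2]
Right side: [I^-1 L^2 M T^-2]

Both sides have the same dimensions, so the equation is dimensionally consistent.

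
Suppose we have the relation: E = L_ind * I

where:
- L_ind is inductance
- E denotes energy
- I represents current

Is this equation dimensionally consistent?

No

L_ind (inductance) has dimensions [I^-2 L^2 M T^-2].
E (energy) has dimensions [L^2 M T^-2].
I (current) has dimensions [I].

Left side: [L^2 M T^-2]
Right side: [I^-1 L^2 M T^-2]

The two sides have different dimensions, so the equation is NOT dimensionally consistent.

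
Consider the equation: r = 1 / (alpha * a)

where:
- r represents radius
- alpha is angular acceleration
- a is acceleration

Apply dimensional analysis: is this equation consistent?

No

r (radius) has dimensions [L].
alpha (angular acceleration) has dimensions [T^-2].
a (acceleration) has dimensions [L T^-2].

Left side: [L]
Right side: [L^-1 T^4]

The two sides have different dimensions, so the equation is NOT dimensionally consistent.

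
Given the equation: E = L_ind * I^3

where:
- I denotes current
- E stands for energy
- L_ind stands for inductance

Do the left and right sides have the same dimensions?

No

I (current) has dimensions [I].
E (energy) has dimensions [L^2 M T^-2].
L_ind (inductance) has dimensions [I^-2 L^2 M T^-2].

Left side: [L^2 M T^-2]
Right side: [I L^2 M T^-2]

The two sides have different dimensions, so the equation is NOT dimensionally consistent.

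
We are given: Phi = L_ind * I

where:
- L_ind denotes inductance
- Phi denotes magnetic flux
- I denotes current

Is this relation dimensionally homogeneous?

Yes

L_ind (inductance) has dimensions [I^-2 L^2 M T^-2].
Phi (magnetic flux) has dimensions [I^-1 L^2 M T^-2].
I (current) has dimensions [I].

Left side: [I^-1 L^2 M T^-2]
Right side: [I^-1 L^2 M T^-2]

Both sides have the same dimensions, so the equation is dimensionally consistent.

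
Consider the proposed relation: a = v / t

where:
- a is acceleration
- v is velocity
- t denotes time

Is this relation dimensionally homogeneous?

Yes

a (acceleration) has dimensions [L T^-2].
v (velocity) has dimensions [L T^-1].
t (time) has dimensions [T].

Left side: [L T^-2]
Right side: [L T^-2]

Both sides have the same dimensions, so the equation is dimensionally consistent.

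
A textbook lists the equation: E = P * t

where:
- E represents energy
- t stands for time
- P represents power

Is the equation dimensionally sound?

Yes

E (energy) has dimensions [L^2 M T^-2].
t (time) has dimensions [T].
P (power) has dimensions [L^2 M T^-3].

Left side: [L^2 M T^-2]
Right side: [L^2 M T^-2]

Both sides have the same dimensions, so the equation is dimensionally consistent.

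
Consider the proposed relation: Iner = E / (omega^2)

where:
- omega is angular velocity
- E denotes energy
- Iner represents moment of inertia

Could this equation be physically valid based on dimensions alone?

Yes

omega (angular velocity) has dimensions [T^-1].
E (energy) has dimensions [L^2 M T^-2].
Iner (moment of inertia) has dimensions [L^2 M].

Left side: [L^2 M]
Right side: [L^2 M]

Both sides have the same dimensions, so the equation is dimensionally consistent.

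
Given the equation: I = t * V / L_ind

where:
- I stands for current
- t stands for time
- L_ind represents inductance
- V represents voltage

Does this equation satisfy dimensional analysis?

Yes

I (current) has dimensions [I].
t (time) has dimensions [T].
L_ind (inductance) has dimensions [I^-2 L^2 M T^-2].
V (voltage) has dimensions [I^-1 L^2 M T^-3].

Left side: [I]
Right side: [I]

Both sides have the same dimensions, so the equation is dimensionally consistent.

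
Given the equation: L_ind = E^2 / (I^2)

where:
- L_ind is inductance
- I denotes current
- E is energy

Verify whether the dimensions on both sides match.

No

L_ind (inductance) has dimensions [I^-2 L^2 M T^-2].
I (current) has dimensions [I].
E (energy) has dimensions [L^2 M T^-2].

Left side: [I^-2 L^2 M T^-2]
Right side: [I^-2 L^4 M^2 T^-4]

The two sides have different dimensions, so the equation is NOT dimensionally consistent.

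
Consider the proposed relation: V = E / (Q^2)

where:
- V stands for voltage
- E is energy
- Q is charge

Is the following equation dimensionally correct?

No

V (voltage) has dimensions [I^-1 L^2 M T^-3].
E (energy) has dimensions [L^2 M T^-2].
Q (charge) has dimensions [I T].

Left side: [I^-1 L^2 M T^-3]
Right side: [I^-2 L^2 M T^-4]

The two sides have different dimensions, so the equation is NOT dimensionally consistent.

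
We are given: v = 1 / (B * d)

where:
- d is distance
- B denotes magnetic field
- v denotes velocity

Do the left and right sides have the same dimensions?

No

d (distance) has dimensions [L].
B (magnetic field) has dimensions [I^-1 M T^-2].
v (velocity) has dimensions [L T^-1].

Left side: [L T^-1]
Right side: [I L^-1 M^-1 T^2]

The two sides have different dimensions, so the equation is NOT dimensionally consistent.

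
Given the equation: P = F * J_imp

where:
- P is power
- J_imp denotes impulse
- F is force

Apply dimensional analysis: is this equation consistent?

No

P (power) has dimensions [L^2 M T^-3].
J_imp (impulse) has dimensions [L M T^-1].
F (force) has dimensions [L M T^-2].

Left side: [L^2 M T^-3]
Right side: [L^2 M^2 T^-3]

The two sides have different dimensions, so the equation is NOT dimensionally consistent.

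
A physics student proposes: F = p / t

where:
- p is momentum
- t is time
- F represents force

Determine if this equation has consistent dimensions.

Yes

p (momentum) has dimensions [L M T^-1].
t (time) has dimensions [T].
F (force) has dimensions [L M T^-2].

Left side: [L M T^-2]
Right side: [L M T^-2]

Both sides have the same dimensions, so the equation is dimensionally consistent.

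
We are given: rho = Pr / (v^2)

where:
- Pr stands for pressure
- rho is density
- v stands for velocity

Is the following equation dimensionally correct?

Yes

Pr (pressure) has dimensions [L^-1 M T^-2].
rho (density) has dimensions [L^-3 M].
v (velocity) has dimensions [L T^-1].

Left side: [L^-3 M]
Right side: [L^-3 M]

Both sides have the same dimensions, so the equation is dimensionally consistent.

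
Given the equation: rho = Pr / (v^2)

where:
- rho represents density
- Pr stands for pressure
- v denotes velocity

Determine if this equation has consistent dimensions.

Yes

rho (density) has dimensions [L^-3 M].
Pr (pressure) has dimensions [L^-1 M T^-2].
v (velocity) has dimensions [L T^-1].

Left side: [L^-3 M]
Right side: [L^-3 M]

Both sides have the same dimensions, so the equation is dimensionally consistent.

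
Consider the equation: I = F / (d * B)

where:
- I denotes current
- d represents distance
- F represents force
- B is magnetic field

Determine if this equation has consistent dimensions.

Yes

I (current) has dimensions [I].
d (distance) has dimensions [L].
F (force) has dimensions [L M T^-2].
B (magnetic field) has dimensions [I^-1 M T^-2].

Left side: [I]
Right side: [I]

Both sides have the same dimensions, so the equation is dimensionally consistent.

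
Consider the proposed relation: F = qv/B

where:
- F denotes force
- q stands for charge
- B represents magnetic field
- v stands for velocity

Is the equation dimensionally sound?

No

F (force) has dimensions [L M T^-2].
q (charge) has dimensions [I T].
B (magnetic field) has dimensions [I^-1 M T^-2].
v (velocity) has dimensions [L T^-1].

Left side: [L M T^-2]
Right side: [I^2 L M^-1 T^2]

The two sides have different dimensions, so the equation is NOT dimensionally consistent.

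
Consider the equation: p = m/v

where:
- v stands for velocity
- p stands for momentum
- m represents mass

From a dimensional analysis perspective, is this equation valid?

No

v (velocity) has dimensions [L T^-1].
p (momentum) has dimensions [L M T^-1].
m (mass) has dimensions [M].

Left side: [L M T^-1]
Right side: [L^-1 M T]

The two sides have different dimensions, so the equation is NOT dimensionally consistent.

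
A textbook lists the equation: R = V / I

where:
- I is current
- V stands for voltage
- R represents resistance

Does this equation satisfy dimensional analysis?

Yes

I (current) has dimensions [I].
V (voltage) has dimensions [I^-1 L^2 M T^-3].
R (resistance) has dimensions [I^-2 L^2 M T^-3].

Left side: [I^-2 L^2 M T^-3]
Right side: [I^-2 L^2 M T^-3]

Both sides have the same dimensions, so the equation is dimensionally consistent.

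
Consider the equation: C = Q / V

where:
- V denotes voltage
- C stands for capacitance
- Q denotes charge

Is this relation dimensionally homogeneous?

Yes

V (voltage) has dimensions [I^-1 L^2 M T^-3].
C (capacitance) has dimensions [I^2 L^-2 M^-1 T^4].
Q (charge) has dimensions [I T].

Left side: [I^2 L^-2 M^-1 T^4]
Right side: [I^2 L^-2 M^-1 T^4]

Both sides have the same dimensions, so the equation is dimensionally consistent.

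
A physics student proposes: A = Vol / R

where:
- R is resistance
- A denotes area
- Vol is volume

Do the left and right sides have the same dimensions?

No

R (resistance) has dimensions [I^-2 L^2 M T^-3].
A (area) has dimensions [L^2].
Vol (volume) has dimensions [L^3].

Left side: [L^2]
Right side: [I^2 L M^-1 T^3]

The two sides have different dimensions, so the equation is NOT dimensionally consistent.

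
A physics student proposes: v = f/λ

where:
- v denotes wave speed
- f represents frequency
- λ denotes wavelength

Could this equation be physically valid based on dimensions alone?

No

v (wave speed) has dimensions [L T^-1].
f (frequency) has dimensions [T^-1].
λ (wavelength) has dimensions [L].

Left side: [L T^-1]
Right side: [L^-1 T^-1]

The two sides have different dimensions, so the equation is NOT dimensionally consistent.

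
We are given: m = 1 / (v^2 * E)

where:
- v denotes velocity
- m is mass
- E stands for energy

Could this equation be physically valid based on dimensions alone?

No

v (velocity) has dimensions [L T^-1].
m (mass) has dimensions [M].
E (energy) has dimensions [L^2 M T^-2].

Left side: [M]
Right side: [L^-4 M^-1 T^4]

The two sides have different dimensions, so the equation is NOT dimensionally consistent.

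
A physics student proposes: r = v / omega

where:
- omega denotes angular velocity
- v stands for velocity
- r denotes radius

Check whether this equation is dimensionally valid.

Yes

omega (angular velocity) has dimensions [T^-1].
v (velocity) has dimensions [L T^-1].
r (radius) has dimensions [L].

Left side: [L]
Right side: [L]

Both sides have the same dimensions, so the equation is dimensionally consistent.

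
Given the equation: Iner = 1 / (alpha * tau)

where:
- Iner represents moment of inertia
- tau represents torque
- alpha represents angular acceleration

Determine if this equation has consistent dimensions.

No

Iner (moment of inertia) has dimensions [L^2 M].
tau (torque) has dimensions [L^2 M T^-2].
alpha (angular acceleration) has dimensions [T^-2].

Left side: [L^2 M]
Right side: [L^-2 M^-1 T^4]

The two sides have different dimensions, so the equation is NOT dimensionally consistent.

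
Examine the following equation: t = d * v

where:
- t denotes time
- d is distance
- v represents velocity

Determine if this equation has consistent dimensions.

No

t (time) has dimensions [T].
d (distance) has dimensions [L].
v (velocity) has dimensions [L T^-1].

Left side: [T]
Right side: [L^2 T^-1]

The two sides have different dimensions, so the equation is NOT dimensionally consistent.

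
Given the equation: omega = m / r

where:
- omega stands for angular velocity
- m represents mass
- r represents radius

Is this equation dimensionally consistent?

No

omega (angular velocity) has dimensions [T^-1].
m (mass) has dimensions [M].
r (radius) has dimensions [L].

Left side: [T^-1]
Right side: [L^-1 M]

The two sides have different dimensions, so the equation is NOT dimensionally consistent.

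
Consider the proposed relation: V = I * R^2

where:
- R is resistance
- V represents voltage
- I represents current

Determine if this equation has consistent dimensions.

No

R (resistance) has dimensions [I^-2 L^2 M T^-3].
V (voltage) has dimensions [I^-1 L^2 M T^-3].
I (current) has dimensions [I].

Left side: [I^-1 L^2 M T^-3]
Right side: [I^-3 L^4 M^2 T^-6]

The two sides have different dimensions, so the equation is NOT dimensionally consistent.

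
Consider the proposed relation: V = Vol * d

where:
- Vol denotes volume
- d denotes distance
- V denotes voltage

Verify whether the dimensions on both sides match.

No

Vol (volume) has dimensions [L^3].
d (distance) has dimensions [L].
V (voltage) has dimensions [I^-1 L^2 M T^-3].

Left side: [I^-1 L^2 M T^-3]
Right side: [L^4]

The two sides have different dimensions, so the equation is NOT dimensionally consistent.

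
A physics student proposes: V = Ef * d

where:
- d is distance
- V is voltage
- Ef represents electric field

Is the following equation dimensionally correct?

Yes

d (distance) has dimensions [L].
V (voltage) has dimensions [I^-1 L^2 M T^-3].
Ef (electric field) has dimensions [I^-1 L M T^-3].

Left side: [I^-1 L^2 M T^-3]
Right side: [I^-1 L^2 M T^-3]

Both sides have the same dimensions, so the equation is dimensionally consistent.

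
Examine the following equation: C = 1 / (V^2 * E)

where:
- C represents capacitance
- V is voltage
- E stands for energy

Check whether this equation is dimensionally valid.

No

C (capacitance) has dimensions [I^2 L^-2 M^-1 T^4].
V (voltage) has dimensions [I^-1 L^2 M T^-3].
E (energy) has dimensions [L^2 M T^-2].

Left side: [I^2 L^-2 M^-1 T^4]
Right side: [I^2 L^-6 M^-3 T^8]

The two sides have different dimensions, so the equation is NOT dimensionally consistent.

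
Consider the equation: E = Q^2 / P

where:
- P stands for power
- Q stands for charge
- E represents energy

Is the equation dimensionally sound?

No

P (power) has dimensions [L^2 M T^-3].
Q (charge) has dimensions [I T].
E (energy) has dimensions [L^2 M T^-2].

Left side: [L^2 M T^-2]
Right side: [I^2 L^-2 M^-1 T^5]

The two sides have different dimensions, so the equation is NOT dimensionally consistent.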